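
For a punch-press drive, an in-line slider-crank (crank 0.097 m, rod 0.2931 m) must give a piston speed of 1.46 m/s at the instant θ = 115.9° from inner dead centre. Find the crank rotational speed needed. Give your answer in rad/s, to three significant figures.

19.7

For an in-line slider-crank, |v_piston| = rω|sinθ|·[1 + r cosθ/√(L² − r² sin²θ)].
With r = 0.097 m, L = 0.2931 m, θ = 115.9°: the bracketed kinematic factor |dx/dθ| = 0.074044 m.
ω = v/|dx/dθ| = 1.46/0.074044 = 19.718 rad/s.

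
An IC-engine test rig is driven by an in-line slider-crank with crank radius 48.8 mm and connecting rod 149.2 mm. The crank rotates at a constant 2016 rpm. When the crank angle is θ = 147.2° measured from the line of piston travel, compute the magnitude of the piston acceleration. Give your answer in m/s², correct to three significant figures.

ω = 2π·2016/60 = 211.1 rad/s
x(θ) = r cosθ + √(L² − r² sin²θ); with ω constant, a = ω²·d²x/dθ².
d²x/dθ² = −r cosθ − r²(cos2θ)/√u − r⁴ sin²2θ/(4u^{3/2}),  u = L² − r² sin²θ = 0.0215618 m².
Substituting r = 0.0488 m, L = 0.1492 m, θ = 147.2°: d²x/dθ² = +0.033949 m.
a = ω²·d²x/dθ² = (211.1)²·(+0.033949) = +1513.1 m/s²;  |a| = 1513.1 m/s².

1510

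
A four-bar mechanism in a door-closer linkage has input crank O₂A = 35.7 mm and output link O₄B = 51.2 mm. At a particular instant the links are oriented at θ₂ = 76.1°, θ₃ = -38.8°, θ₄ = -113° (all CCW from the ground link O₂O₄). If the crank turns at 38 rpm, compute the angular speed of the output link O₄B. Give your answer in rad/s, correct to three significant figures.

ω₂ = 3.979 rad/s (from 38 rpm).
Differentiating the loop-closure r₂e^{iθ₂}+r₃e^{iθ₃}=r₁+r₄e^{iθ₄} gives r₂ω₂e^{iθ₂}+r₃ω₃e^{iθ₃}=r₄ω₄e^{iθ₄}.
Eliminating the other unknown: ω₄ = r₂ω₂ sin(θ₂−θ₃) / [r₄ sin(θ₄−θ₃)].
Numerator sine = +0.90704; denominator sine = -0.96222.
Result = 0.0357·3.979·(+0.90704) / (0.0512·(-0.96222)) = -2.6156 rad/s; magnitude 2.6156 rad/s.

2.62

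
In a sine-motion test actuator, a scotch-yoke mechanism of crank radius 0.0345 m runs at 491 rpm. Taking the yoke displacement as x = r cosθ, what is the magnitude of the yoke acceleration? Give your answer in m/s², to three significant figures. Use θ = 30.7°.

ω = 51.42 rad/s (from 491 rpm).
x = r cosθ ⇒ ẍ = −rω² cosθ (ω constant).
|a| = rω²|cosθ| = 0.0345·(51.42)²·|cos 30.7°| = 78.427 m/s².

78.4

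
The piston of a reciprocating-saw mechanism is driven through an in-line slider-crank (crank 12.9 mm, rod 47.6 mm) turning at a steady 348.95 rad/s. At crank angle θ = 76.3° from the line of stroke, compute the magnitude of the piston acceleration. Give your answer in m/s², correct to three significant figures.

ω = 348.9 rad/s
x(θ) = r cosθ + √(L² − r² sin²θ); with ω constant, a = ω²·d²x/dθ².
d²x/dθ² = −r cosθ − r²(cos2θ)/√u − r⁴ sin²2θ/(4u^{3/2}),  u = L² − r² sin²θ = 0.00210868 m².
Substituting r = 0.0129 m, L = 0.0476 m, θ = 76.3°: d²x/dθ² = +0.00014698 m.
a = ω²·d²x/dθ² = (348.9)²·(+0.00014698) = +17.897 m/s²;  |a| = 17.897 m/s².

17.9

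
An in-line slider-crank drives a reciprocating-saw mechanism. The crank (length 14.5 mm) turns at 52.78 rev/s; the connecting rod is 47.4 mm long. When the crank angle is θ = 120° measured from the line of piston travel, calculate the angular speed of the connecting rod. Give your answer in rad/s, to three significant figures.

52.6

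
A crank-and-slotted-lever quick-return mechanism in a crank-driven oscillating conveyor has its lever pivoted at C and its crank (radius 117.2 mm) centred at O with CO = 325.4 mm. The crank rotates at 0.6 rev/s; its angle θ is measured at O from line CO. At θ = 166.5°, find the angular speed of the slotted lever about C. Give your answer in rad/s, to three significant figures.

1.94

ω = 3.77 rad/s (from 0.6 rev/s).
Crank pin A relative to C: A = (d + r cosθ, r sinθ); lever angle φ = atan2(r sinθ, d + r cosθ).
Differentiating tanφ: φ̇ = rω(d cosθ + r)/(d² + r² + 2dr cosθ).
d² + r² + 2dr cosθ = |CA|² = 0.0454547 m²;  d cosθ + r = -0.19921 m.
|ω_lever| = |0.1172·3.77·-0.19921| / 0.0454547 = 1.9364 rad/s.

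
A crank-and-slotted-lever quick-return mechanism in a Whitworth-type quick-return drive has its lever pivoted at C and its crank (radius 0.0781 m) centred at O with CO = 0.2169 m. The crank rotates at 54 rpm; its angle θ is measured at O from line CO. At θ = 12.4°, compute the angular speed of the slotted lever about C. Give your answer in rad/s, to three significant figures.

ω = 5.655 rad/s (from 54 rpm).
Crank pin A relative to C: A = (d + r cosθ, r sinθ); lever angle φ = atan2(r sinθ, d + r cosθ).
Differentiating tanφ: φ̇ = rω(d cosθ + r)/(d² + r² + 2dr cosθ).
d² + r² + 2dr cosθ = |CA|² = 0.0862347 m²;  d cosθ + r = +0.28994 m.
|ω_lever| = |0.0781·5.655·+0.28994| / 0.0862347 = 1.4849 rad/s.

1.48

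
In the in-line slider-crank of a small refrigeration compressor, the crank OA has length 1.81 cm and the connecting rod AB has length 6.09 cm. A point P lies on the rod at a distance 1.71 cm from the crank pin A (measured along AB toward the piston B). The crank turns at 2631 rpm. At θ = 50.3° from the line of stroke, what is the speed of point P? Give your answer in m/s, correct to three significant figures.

ω = 275.5 rad/s.  Crank-pin speed |V_A| = rω = 4.9869 m/s, perpendicular to OA.
Rod angle: sinφ = −(r/L) sinθ ⇒ φ = -13.219°; ω_rod = −rω cosθ/√(L²−r²sin²θ) = -53.73 rad/s.
V_P = V_A + ω_rod × AP, with AP = 0.0171 m along the rod.
Components: V_Px = −rω sinθ − a·ω_rod·sinφ = -4.047 m/s;  V_Py = rω cosθ + a·ω_rod·cosφ = +2.291 m/s.
|V_P| = √(V_Px² + V_Py²) = 4.6505 m/s.

4.65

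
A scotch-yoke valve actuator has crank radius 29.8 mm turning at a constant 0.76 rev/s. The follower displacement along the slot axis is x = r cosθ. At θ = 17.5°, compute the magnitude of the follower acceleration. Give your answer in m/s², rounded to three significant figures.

0.648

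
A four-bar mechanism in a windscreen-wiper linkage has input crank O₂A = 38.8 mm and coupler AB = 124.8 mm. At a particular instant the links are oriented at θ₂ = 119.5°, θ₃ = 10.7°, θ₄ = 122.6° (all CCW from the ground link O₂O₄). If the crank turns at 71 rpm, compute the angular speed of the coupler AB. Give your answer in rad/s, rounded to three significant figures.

0.135

ω₂ = 7.435 rad/s (from 71 rpm).
Differentiating the loop-closure r₂e^{iθ₂}+r₃e^{iθ₃}=r₁+r₄e^{iθ₄} gives r₂ω₂e^{iθ₂}+r₃ω₃e^{iθ₃}=r₄ω₄e^{iθ₄}.
Eliminating the other unknown: ω₃ = r₂ω₂ sin(θ₄−θ₂) / [r₃ sin(θ₃−θ₄)].
Numerator sine = +0.05408; denominator sine = -0.92784.
Result = 0.0388·7.435·(+0.05408) / (0.1248·(-0.92784)) = -0.13473 rad/s; magnitude 0.13473 rad/s.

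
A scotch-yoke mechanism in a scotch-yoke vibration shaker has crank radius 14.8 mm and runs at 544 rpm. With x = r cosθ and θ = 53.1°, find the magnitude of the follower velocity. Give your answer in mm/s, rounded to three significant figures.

674

ω = 56.97 rad/s (from 544 rpm).
x = r cosθ ⇒ ẋ = −rω sinθ.
|v| = rω|sinθ| = 0.0148·56.97·|sin 53.1°| = 0.67423 m/s = 674.23 mm/s.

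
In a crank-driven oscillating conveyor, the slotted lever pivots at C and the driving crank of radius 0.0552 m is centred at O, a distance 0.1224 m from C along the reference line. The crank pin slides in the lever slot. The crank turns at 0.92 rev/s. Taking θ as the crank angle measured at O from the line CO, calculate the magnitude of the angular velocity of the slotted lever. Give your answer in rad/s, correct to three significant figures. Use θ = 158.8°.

3.46

ω = 5.781 rad/s (from 0.92 rev/s).
Crank pin A relative to C: A = (d + r cosθ, r sinθ); lever angle φ = atan2(r sinθ, d + r cosθ).
Differentiating tanφ: φ̇ = rω(d cosθ + r)/(d² + r² + 2dr cosθ).
d² + r² + 2dr cosθ = |CA|² = 0.00543035 m²;  d cosθ + r = -0.058916 m.
|ω_lever| = |0.0552·5.781·-0.058916| / 0.00543035 = 3.4619 rad/s.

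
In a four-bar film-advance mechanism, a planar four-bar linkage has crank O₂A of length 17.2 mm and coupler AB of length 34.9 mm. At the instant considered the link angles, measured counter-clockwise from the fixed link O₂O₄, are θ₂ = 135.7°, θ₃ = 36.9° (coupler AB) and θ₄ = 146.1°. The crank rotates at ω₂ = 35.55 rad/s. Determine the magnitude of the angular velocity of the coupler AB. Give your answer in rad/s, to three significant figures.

3.35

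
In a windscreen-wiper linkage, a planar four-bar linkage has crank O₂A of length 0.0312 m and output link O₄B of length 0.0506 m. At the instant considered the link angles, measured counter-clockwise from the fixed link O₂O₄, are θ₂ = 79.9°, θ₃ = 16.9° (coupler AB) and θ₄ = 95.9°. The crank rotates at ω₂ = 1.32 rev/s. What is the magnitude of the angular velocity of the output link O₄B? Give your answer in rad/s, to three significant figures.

4.64

ω₂ = 8.294 rad/s (from 1.32 rev/s).
Differentiating the loop-closure r₂e^{iθ₂}+r₃e^{iθ₃}=r₁+r₄e^{iθ₄} gives r₂ω₂e^{iθ₂}+r₃ω₃e^{iθ₃}=r₄ω₄e^{iθ₄}.
Eliminating the other unknown: ω₄ = r₂ω₂ sin(θ₂−θ₃) / [r₄ sin(θ₄−θ₃)].
Numerator sine = +0.89101; denominator sine = +0.98163.
Result = 0.0312·8.294·(+0.89101) / (0.0506·(+0.98163)) = +4.6419 rad/s; magnitude 4.6419 rad/s.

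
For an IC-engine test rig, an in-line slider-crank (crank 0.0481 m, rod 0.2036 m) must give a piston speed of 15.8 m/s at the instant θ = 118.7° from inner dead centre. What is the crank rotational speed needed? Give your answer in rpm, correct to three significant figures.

4050

For an in-line slider-crank, |v_piston| = rω|sinθ|·[1 + r cosθ/√(L² − r² sin²θ)].
With r = 0.0481 m, L = 0.2036 m, θ = 118.7°: the bracketed kinematic factor |dx/dθ| = 0.037298 m.
ω = v/|dx/dθ| = 15.8/0.037298 = 423.62 rad/s.
N = 60ω/(2π) = 4045.2 rpm.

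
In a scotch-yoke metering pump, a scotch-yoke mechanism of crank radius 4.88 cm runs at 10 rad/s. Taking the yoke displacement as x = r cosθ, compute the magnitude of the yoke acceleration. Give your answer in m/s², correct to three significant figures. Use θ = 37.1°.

ω = 10 rad/s
x = r cosθ ⇒ ẍ = −rω² cosθ (ω constant).
|a| = rω²|cosθ| = 0.0488·(10)²·|cos 37.1°| = 3.8922 m/s².

3.89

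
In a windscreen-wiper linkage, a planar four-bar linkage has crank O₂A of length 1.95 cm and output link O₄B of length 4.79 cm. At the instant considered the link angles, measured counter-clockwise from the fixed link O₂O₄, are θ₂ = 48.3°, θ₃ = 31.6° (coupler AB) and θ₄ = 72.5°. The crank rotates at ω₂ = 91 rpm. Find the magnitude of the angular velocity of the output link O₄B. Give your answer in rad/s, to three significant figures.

ω₂ = 9.529 rad/s (from 91 rpm).
Differentiating the loop-closure r₂e^{iθ₂}+r₃e^{iθ₃}=r₁+r₄e^{iθ₄} gives r₂ω₂e^{iθ₂}+r₃ω₃e^{iθ₃}=r₄ω₄e^{iθ₄}.
Eliminating the other unknown: ω₄ = r₂ω₂ sin(θ₂−θ₃) / [r₄ sin(θ₄−θ₃)].
Numerator sine = +0.28736; denominator sine = +0.65474.
Result = 0.0195·9.529·(+0.28736) / (0.0479·(+0.65474)) = +1.7027 rad/s; magnitude 1.7027 rad/s.

1.70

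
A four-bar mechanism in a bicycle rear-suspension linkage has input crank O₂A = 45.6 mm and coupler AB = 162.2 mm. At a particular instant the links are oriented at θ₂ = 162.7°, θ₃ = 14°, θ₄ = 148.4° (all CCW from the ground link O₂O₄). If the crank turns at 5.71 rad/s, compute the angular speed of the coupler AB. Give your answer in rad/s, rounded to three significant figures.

0.555

ω₂ = 5.71 rad/s
Differentiating the loop-closure r₂e^{iθ₂}+r₃e^{iθ₃}=r₁+r₄e^{iθ₄} gives r₂ω₂e^{iθ₂}+r₃ω₃e^{iθ₃}=r₄ω₄e^{iθ₄}.
Eliminating the other unknown: ω₃ = r₂ω₂ sin(θ₄−θ₂) / [r₃ sin(θ₃−θ₄)].
Numerator sine = -0.24700; denominator sine = -0.71447.
Result = 0.0456·5.71·(-0.24700) / (0.1622·(-0.71447)) = +0.55496 rad/s; magnitude 0.55496 rad/s.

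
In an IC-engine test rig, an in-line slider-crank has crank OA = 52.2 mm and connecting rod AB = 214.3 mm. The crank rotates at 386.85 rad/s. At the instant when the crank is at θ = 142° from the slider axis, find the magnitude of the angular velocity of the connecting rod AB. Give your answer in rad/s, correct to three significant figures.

75.1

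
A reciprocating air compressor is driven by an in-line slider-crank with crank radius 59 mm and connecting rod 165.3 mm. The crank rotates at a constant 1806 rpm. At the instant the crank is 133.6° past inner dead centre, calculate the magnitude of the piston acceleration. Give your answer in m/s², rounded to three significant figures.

ω = 2π·1806/60 = 189.1 rad/s
x(θ) = r cosθ + √(L² − r² sin²θ); with ω constant, a = ω²·d²x/dθ².
d²x/dθ² = −r cosθ − r²(cos2θ)/√u − r⁴ sin²2θ/(4u^{3/2}),  u = L² − r² sin²θ = 0.0254986 m².
Substituting r = 0.059 m, L = 0.1653 m, θ = 133.6°: d²x/dθ² = +0.04101 m.
a = ω²·d²x/dθ² = (189.1)²·(+0.04101) = +1466.8 m/s²;  |a| = 1466.8 m/s².

1470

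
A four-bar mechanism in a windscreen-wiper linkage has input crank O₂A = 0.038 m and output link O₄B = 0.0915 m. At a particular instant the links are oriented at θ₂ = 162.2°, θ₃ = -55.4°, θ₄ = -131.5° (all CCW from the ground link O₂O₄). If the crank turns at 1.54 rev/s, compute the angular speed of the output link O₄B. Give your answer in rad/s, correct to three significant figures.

2.53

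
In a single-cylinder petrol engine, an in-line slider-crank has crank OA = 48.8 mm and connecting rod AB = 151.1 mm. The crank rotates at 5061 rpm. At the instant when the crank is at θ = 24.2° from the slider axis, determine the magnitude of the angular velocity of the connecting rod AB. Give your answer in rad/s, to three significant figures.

ω = 530 rad/s (converted from 5061 rpm).
The rod makes angle φ with the slider axis where L sinφ = r sinθ; differentiating, L cosφ·φ̇ = r ω cosθ.
L cosφ = √(L² − r² sin²θ) = 0.14977 m.
|ω_rod| = r ω |cosθ| / √(L² − r² sin²θ) = 0.0488·530·0.91212/0.14977 = 157.51 rad/s.

158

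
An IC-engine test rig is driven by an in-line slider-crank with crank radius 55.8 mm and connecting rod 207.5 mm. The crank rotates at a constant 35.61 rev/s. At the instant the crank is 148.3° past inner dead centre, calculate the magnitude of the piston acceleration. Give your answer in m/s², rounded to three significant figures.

2030

ω = 2π·35.6 = 223.7 rad/s
x(θ) = r cosθ + √(L² − r² sin²θ); with ω constant, a = ω²·d²x/dθ².
d²x/dθ² = −r cosθ − r²(cos2θ)/√u − r⁴ sin²2θ/(4u^{3/2}),  u = L² − r² sin²θ = 0.0421965 m².
Substituting r = 0.0558 m, L = 0.2075 m, θ = 148.3°: d²x/dθ² = +0.040465 m.
a = ω²·d²x/dθ² = (223.7)²·(+0.040465) = +2025.7 m/s²;  |a| = 2025.7 m/s².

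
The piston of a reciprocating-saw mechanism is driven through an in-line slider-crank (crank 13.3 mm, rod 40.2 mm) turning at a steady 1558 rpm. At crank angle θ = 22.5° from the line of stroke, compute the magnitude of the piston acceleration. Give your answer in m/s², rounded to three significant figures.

412

ω = 2π·1558/60 = 163.2 rad/s
x(θ) = r cosθ + √(L² − r² sin²θ); with ω constant, a = ω²·d²x/dθ².
d²x/dθ² = −r cosθ − r²(cos2θ)/√u − r⁴ sin²2θ/(4u^{3/2}),  u = L² − r² sin²θ = 0.00159014 m².
Substituting r = 0.0133 m, L = 0.0402 m, θ = 22.5°: d²x/dθ² = -0.015486 m.
a = ω²·d²x/dθ² = (163.2)²·(-0.015486) = -412.22 m/s²;  |a| = 412.22 m/s².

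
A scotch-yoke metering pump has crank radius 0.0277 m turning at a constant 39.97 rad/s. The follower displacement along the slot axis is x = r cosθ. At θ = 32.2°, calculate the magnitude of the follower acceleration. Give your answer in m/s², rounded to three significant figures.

ω = 39.97 rad/s
x = r cosθ ⇒ ẍ = −rω² cosθ (ω constant).
|a| = rω²|cosθ| = 0.0277·(39.97)²·|cos 32.2°| = 37.447 m/s².

37.4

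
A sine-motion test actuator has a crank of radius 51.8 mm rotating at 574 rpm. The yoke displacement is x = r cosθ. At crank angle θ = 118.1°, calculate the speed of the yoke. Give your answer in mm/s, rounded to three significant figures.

ω = 60.11 rad/s (from 574 rpm).
x = r cosθ ⇒ ẋ = −rω sinθ.
|v| = rω|sinθ| = 0.0518·60.11·|sin 118.1°| = 2.7466 m/s = 2746.6 mm/s.

2750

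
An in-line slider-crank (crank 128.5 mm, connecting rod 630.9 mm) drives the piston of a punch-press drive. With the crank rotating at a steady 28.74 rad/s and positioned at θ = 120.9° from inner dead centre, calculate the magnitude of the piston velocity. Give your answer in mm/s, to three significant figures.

2830

ω = 28.74 rad/s
For an in-line slider-crank, x = r cosθ + √(L² − r² sin²θ), so v = −rω sinθ·[1 + r cosθ/√(L² − r² sin²θ)].
With r = 0.1285 m, L = 0.6309 m, θ = 120.9°: √(L² − r² sin²θ) = 0.62119 m.
v = −0.1285·28.74·0.85806·[1 + 0.1285·-0.51354/0.62119] = -2.8323 m/s.
|v| = 2.8323 m/s = 2832.3 mm/s.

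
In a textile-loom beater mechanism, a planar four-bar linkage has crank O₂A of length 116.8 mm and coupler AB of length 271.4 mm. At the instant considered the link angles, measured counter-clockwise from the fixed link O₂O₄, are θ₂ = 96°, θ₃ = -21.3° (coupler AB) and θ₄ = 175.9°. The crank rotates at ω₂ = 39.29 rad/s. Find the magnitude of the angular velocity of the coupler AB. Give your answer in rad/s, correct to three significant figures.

56.3

ω₂ = 39.29 rad/s
Differentiating the loop-closure r₂e^{iθ₂}+r₃e^{iθ₃}=r₁+r₄e^{iθ₄} gives r₂ω₂e^{iθ₂}+r₃ω₃e^{iθ₃}=r₄ω₄e^{iθ₄}.
Eliminating the other unknown: ω₃ = r₂ω₂ sin(θ₄−θ₂) / [r₃ sin(θ₃−θ₄)].
Numerator sine = +0.98450; denominator sine = +0.29571.
Result = 0.1168·39.29·(+0.98450) / (0.2714·(+0.29571)) = +56.295 rad/s; magnitude 56.295 rad/s.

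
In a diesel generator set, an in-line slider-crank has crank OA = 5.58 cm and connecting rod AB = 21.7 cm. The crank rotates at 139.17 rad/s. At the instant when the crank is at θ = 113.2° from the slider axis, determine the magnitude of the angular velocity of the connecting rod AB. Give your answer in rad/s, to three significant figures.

14.5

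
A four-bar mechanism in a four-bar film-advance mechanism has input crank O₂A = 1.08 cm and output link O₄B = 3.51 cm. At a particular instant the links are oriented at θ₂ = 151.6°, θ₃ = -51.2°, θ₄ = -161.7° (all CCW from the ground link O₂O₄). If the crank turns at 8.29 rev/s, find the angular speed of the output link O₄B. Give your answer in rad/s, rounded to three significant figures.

6.63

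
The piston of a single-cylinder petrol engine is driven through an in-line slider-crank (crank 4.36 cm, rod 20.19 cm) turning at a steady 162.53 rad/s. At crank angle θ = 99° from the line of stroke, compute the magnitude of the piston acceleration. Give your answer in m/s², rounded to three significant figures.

422

ω = 162.5 rad/s
x(θ) = r cosθ + √(L² − r² sin²θ); with ω constant, a = ω²·d²x/dθ².
d²x/dθ² = −r cosθ − r²(cos2θ)/√u − r⁴ sin²2θ/(4u^{3/2}),  u = L² − r² sin²θ = 0.0389092 m².
Substituting r = 0.0436 m, L = 0.2019 m, θ = 99°: d²x/dθ² = +0.015975 m.
a = ω²·d²x/dθ² = (162.5)²·(+0.015975) = +421.99 m/s²;  |a| = 421.99 m/s².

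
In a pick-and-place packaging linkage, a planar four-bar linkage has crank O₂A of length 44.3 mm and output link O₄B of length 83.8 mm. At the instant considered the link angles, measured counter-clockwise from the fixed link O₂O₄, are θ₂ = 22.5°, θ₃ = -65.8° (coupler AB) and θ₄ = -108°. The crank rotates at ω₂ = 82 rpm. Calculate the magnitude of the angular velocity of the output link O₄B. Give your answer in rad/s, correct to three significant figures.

ω₂ = 8.587 rad/s (from 82 rpm).
Differentiating the loop-closure r₂e^{iθ₂}+r₃e^{iθ₃}=r₁+r₄e^{iθ₄} gives r₂ω₂e^{iθ₂}+r₃ω₃e^{iθ₃}=r₄ω₄e^{iθ₄}.
Eliminating the other unknown: ω₄ = r₂ω₂ sin(θ₂−θ₃) / [r₄ sin(θ₄−θ₃)].
Numerator sine = +0.99956; denominator sine = -0.67172.
Result = 0.0443·8.587·(+0.99956) / (0.0838·(-0.67172)) = -6.755 rad/s; magnitude 6.755 rad/s.

6.75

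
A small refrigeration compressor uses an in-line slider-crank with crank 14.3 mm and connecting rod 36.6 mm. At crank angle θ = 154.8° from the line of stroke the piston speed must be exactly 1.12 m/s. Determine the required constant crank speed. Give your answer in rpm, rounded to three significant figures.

2740

For an in-line slider-crank, |v_piston| = rω|sinθ|·[1 + r cosθ/√(L² − r² sin²θ)].
With r = 0.0143 m, L = 0.0366 m, θ = 154.8°: the bracketed kinematic factor |dx/dθ| = 0.0039057 m.
ω = v/|dx/dθ| = 1.12/0.0039057 = 286.76 rad/s.
N = 60ω/(2π) = 2738.3 rpm.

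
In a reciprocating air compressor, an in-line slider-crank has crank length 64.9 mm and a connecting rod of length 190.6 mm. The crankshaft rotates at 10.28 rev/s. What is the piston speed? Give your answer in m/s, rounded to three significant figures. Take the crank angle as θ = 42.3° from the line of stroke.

3.55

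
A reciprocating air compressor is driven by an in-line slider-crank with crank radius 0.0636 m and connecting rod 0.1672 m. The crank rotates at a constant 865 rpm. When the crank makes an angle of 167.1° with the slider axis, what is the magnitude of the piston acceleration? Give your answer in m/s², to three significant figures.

ω = 2π·865/60 = 90.58 rad/s
x(θ) = r cosθ + √(L² − r² sin²θ); with ω constant, a = ω²·d²x/dθ².
d²x/dθ² = −r cosθ − r²(cos2θ)/√u − r⁴ sin²2θ/(4u^{3/2}),  u = L² − r² sin²θ = 0.0277542 m².
Substituting r = 0.0636 m, L = 0.1672 m, θ = 167.1°: d²x/dθ² = +0.039967 m.
a = ω²·d²x/dθ² = (90.58)²·(+0.039967) = +327.94 m/s²;  |a| = 327.94 m/s².

328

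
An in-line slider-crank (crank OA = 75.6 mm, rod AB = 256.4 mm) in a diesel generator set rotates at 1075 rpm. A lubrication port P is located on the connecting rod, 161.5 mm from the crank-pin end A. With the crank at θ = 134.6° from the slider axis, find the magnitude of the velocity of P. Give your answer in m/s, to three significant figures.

ω = 112.6 rad/s.  Crank-pin speed |V_A| = rω = 8.5106 m/s, perpendicular to OA.
Rod angle: sinφ = −(r/L) sinθ ⇒ φ = -12.119°; ω_rod = −rω cosθ/√(L²−r²sin²θ) = +23.838 rad/s.
V_P = V_A + ω_rod × AP, with AP = 0.1615 m along the rod.
Components: V_Px = −rω sinθ − a·ω_rod·sinφ = -5.2515 m/s;  V_Py = rω cosθ + a·ω_rod·cosφ = -2.2118 m/s.
|V_P| = √(V_Px² + V_Py²) = 5.6983 m/s.

5.70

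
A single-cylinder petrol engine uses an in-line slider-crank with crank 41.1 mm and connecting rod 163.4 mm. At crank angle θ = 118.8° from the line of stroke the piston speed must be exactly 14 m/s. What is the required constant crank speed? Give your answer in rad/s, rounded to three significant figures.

For an in-line slider-crank, |v_piston| = rω|sinθ|·[1 + r cosθ/√(L² − r² sin²θ)].
With r = 0.0411 m, L = 0.1634 m, θ = 118.8°: the bracketed kinematic factor |dx/dθ| = 0.031542 m.
ω = v/|dx/dθ| = 14/0.031542 = 443.85 rad/s.

444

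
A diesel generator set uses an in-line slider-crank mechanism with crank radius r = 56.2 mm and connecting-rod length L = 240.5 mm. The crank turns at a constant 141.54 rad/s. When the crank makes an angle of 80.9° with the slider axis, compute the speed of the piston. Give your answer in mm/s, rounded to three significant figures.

ω = 141.5 rad/s
For an in-line slider-crank, x = r cosθ + √(L² − r² sin²θ), so v = −rω sinθ·[1 + r cosθ/√(L² − r² sin²θ)].
With r = 0.0562 m, L = 0.2405 m, θ = 80.9°: √(L² − r² sin²θ) = 0.23401 m.
v = −0.0562·141.5·0.98741·[1 + 0.0562·0.15816/0.23401] = -8.1528 m/s.
|v| = 8.1528 m/s = 8152.8 mm/s.

8150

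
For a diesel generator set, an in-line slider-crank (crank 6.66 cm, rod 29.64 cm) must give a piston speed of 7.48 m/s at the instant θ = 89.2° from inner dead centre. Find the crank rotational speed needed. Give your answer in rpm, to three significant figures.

1070

For an in-line slider-crank, |v_piston| = rω|sinθ|·[1 + r cosθ/√(L² − r² sin²θ)].
With r = 0.0666 m, L = 0.2964 m, θ = 89.2°: the bracketed kinematic factor |dx/dθ| = 0.066808 m.
ω = v/|dx/dθ| = 7.48/0.066808 = 111.96 rad/s.
N = 60ω/(2π) = 1069.2 rpm.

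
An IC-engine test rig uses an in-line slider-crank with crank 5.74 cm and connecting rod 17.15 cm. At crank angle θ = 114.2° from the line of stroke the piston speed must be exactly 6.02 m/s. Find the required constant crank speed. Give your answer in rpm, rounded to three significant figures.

1280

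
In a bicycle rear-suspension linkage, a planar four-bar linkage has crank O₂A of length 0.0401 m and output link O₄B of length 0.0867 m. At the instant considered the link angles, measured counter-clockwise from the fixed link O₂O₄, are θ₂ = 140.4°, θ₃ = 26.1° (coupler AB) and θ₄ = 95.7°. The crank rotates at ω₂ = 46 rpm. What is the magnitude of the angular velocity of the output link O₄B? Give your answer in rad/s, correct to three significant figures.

2.17

ω₂ = 4.817 rad/s (from 46 rpm).
Differentiating the loop-closure r₂e^{iθ₂}+r₃e^{iθ₃}=r₁+r₄e^{iθ₄} gives r₂ω₂e^{iθ₂}+r₃ω₃e^{iθ₃}=r₄ω₄e^{iθ₄}.
Eliminating the other unknown: ω₄ = r₂ω₂ sin(θ₂−θ₃) / [r₄ sin(θ₄−θ₃)].
Numerator sine = +0.91140; denominator sine = +0.93728.
Result = 0.0401·4.817·(+0.91140) / (0.0867·(+0.93728)) = +2.1665 rad/s; magnitude 2.1665 rad/s.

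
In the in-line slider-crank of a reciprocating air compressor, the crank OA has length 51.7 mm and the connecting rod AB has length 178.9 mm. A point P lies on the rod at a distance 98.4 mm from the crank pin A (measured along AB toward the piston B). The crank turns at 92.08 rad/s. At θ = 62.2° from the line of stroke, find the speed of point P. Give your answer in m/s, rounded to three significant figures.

ω = 92.08 rad/s.  Crank-pin speed |V_A| = rω = 4.7605 m/s, perpendicular to OA.
Rod angle: sinφ = −(r/L) sinθ ⇒ φ = -14.811°; ω_rod = −rω cosθ/√(L²−r²sin²θ) = -12.837 rad/s.
V_P = V_A + ω_rod × AP, with AP = 0.0984 m along the rod.
Components: V_Px = −rω sinθ − a·ω_rod·sinφ = -4.534 m/s;  V_Py = rω cosθ + a·ω_rod·cosφ = +0.99905 m/s.
|V_P| = √(V_Px² + V_Py²) = 4.6428 m/s.

4.64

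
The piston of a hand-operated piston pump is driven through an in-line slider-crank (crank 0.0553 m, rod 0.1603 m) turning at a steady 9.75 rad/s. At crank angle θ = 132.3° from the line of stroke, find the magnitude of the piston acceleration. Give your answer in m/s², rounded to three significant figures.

ω = 9.75 rad/s
x(θ) = r cosθ + √(L² − r² sin²θ); with ω constant, a = ω²·d²x/dθ².
d²x/dθ² = −r cosθ − r²(cos2θ)/√u − r⁴ sin²2θ/(4u^{3/2}),  u = L² − r² sin²θ = 0.0240231 m².
Substituting r = 0.0553 m, L = 0.1603 m, θ = 132.3°: d²x/dθ² = +0.038452 m.
a = ω²·d²x/dθ² = (9.75)²·(+0.038452) = +3.6553 m/s²;  |a| = 3.6553 m/s².

3.66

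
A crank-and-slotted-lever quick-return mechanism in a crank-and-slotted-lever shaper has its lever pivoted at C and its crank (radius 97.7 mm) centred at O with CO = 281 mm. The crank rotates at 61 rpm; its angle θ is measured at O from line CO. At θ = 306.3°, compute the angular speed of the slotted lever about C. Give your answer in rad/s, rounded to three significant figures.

ω = 6.388 rad/s (from 61 rpm).
Crank pin A relative to C: A = (d + r cosθ, r sinθ); lever angle φ = atan2(r sinθ, d + r cosθ).
Differentiating tanφ: φ̇ = rω(d cosθ + r)/(d² + r² + 2dr cosθ).
d² + r² + 2dr cosθ = |CA|² = 0.121012 m²;  d cosθ + r = +0.26406 m.
|ω_lever| = |0.0977·6.388·+0.26406| / 0.121012 = 1.3618 rad/s.

1.36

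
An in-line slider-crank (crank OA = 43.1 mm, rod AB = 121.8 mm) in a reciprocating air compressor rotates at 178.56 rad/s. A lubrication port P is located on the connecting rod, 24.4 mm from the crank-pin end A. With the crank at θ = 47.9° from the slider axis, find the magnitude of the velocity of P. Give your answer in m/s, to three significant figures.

7.27

ω = 178.6 rad/s.  Crank-pin speed |V_A| = rω = 7.6959 m/s, perpendicular to OA.
Rod angle: sinφ = −(r/L) sinθ ⇒ φ = -15.222°; ω_rod = −rω cosθ/√(L²−r²sin²θ) = -43.901 rad/s.
V_P = V_A + ω_rod × AP, with AP = 0.0244 m along the rod.
Components: V_Px = −rω sinθ − a·ω_rod·sinφ = -5.9914 m/s;  V_Py = rω cosθ + a·ω_rod·cosφ = +4.126 m/s.
|V_P| = √(V_Px² + V_Py²) = 7.2747 m/s.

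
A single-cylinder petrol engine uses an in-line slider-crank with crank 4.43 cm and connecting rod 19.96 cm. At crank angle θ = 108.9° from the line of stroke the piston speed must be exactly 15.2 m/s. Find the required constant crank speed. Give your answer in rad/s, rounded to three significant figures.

For an in-line slider-crank, |v_piston| = rω|sinθ|·[1 + r cosθ/√(L² − r² sin²θ)].
With r = 0.0443 m, L = 0.1996 m, θ = 108.9°: the bracketed kinematic factor |dx/dθ| = 0.03883 m.
ω = v/|dx/dθ| = 15.2/0.03883 = 391.45 rad/s.

391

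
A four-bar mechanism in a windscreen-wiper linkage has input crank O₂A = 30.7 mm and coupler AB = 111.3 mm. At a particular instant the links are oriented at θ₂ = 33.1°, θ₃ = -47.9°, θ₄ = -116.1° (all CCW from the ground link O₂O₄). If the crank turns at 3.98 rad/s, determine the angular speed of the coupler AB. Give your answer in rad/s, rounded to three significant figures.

0.605

ω₂ = 3.98 rad/s
Differentiating the loop-closure r₂e^{iθ₂}+r₃e^{iθ₃}=r₁+r₄e^{iθ₄} gives r₂ω₂e^{iθ₂}+r₃ω₃e^{iθ₃}=r₄ω₄e^{iθ₄}.
Eliminating the other unknown: ω₃ = r₂ω₂ sin(θ₄−θ₂) / [r₃ sin(θ₃−θ₄)].
Numerator sine = -0.51204; denominator sine = +0.92849.
Result = 0.0307·3.98·(-0.51204) / (0.1113·(+0.92849)) = -0.60542 rad/s; magnitude 0.60542 rad/s.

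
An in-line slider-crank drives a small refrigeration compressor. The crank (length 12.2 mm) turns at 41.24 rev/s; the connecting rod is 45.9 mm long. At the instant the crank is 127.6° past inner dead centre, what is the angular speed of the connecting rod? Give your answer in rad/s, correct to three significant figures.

ω = 259.1 rad/s (converted from 41.24 rev/s).
The rod makes angle φ with the slider axis where L sinφ = r sinθ; differentiating, L cosφ·φ̇ = r ω cosθ.
L cosφ = √(L² − r² sin²θ) = 0.044871 m.
|ω_rod| = r ω |cosθ| / √(L² − r² sin²θ) = 0.0122·259.1·0.61015/0.044871 = 42.986 rad/s.

43.0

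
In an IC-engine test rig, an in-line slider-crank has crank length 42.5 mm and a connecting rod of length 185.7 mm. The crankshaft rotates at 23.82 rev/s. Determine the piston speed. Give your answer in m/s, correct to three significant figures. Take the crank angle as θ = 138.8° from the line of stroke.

ω = 2π·23.8 = 149.7 rad/s
For an in-line slider-crank, x = r cosθ + √(L² − r² sin²θ), so v = −rω sinθ·[1 + r cosθ/√(L² − r² sin²θ)].
With r = 0.0425 m, L = 0.1857 m, θ = 138.8°: √(L² − r² sin²θ) = 0.18358 m.
v = −0.0425·149.7·0.65869·[1 + 0.0425·-0.75241/0.18358] = -3.46 m/s.
|v| = 3.46 m/s.

3.46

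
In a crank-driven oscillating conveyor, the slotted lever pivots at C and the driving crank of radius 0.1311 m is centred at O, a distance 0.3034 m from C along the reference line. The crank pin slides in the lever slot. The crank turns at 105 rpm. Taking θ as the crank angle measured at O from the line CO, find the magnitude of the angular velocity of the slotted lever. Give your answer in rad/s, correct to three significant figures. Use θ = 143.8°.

3.64

ω = 11 rad/s (from 105 rpm).
Crank pin A relative to C: A = (d + r cosθ, r sinθ); lever angle φ = atan2(r sinθ, d + r cosθ).
Differentiating tanφ: φ̇ = rω(d cosθ + r)/(d² + r² + 2dr cosθ).
d² + r² + 2dr cosθ = |CA|² = 0.0450439 m²;  d cosθ + r = -0.11373 m.
|ω_lever| = |0.1311·11·-0.11373| / 0.0450439 = 3.6397 rad/s.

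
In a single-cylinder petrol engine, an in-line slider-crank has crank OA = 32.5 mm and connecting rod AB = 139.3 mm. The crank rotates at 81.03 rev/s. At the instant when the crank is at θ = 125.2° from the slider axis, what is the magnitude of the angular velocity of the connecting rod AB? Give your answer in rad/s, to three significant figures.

ω = 509.1 rad/s (converted from 81.03 rev/s).
The rod makes angle φ with the slider axis where L sinφ = r sinθ; differentiating, L cosφ·φ̇ = r ω cosθ.
L cosφ = √(L² − r² sin²θ) = 0.13675 m.
|ω_rod| = r ω |cosθ| / √(L² − r² sin²θ) = 0.0325·509.1·0.57643/0.13675 = 69.75 rad/s.

69.8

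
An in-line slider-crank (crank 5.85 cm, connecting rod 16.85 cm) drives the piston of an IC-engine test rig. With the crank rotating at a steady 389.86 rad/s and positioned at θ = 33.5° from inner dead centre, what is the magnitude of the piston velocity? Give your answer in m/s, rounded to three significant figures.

16.3

ω = 389.9 rad/s
For an in-line slider-crank, x = r cosθ + √(L² − r² sin²θ), so v = −rω sinθ·[1 + r cosθ/√(L² − r² sin²θ)].
With r = 0.0585 m, L = 0.1685 m, θ = 33.5°: √(L² − r² sin²θ) = 0.16538 m.
v = −0.0585·389.9·0.55194·[1 + 0.0585·0.83389/0.16538] = -16.301 m/s.
|v| = 16.301 m/s.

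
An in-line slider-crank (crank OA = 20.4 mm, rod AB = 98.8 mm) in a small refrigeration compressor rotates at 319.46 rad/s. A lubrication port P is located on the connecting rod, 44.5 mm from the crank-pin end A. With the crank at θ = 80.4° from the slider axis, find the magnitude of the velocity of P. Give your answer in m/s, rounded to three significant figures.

6.55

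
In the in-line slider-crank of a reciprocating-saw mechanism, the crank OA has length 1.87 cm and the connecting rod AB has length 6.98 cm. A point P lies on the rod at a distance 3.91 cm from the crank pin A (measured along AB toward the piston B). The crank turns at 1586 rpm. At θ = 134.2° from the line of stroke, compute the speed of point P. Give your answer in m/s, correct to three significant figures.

ω = 166.1 rad/s.  Crank-pin speed |V_A| = rω = 3.1058 m/s, perpendicular to OA.
Rod angle: sinφ = −(r/L) sinθ ⇒ φ = -11.073°; ω_rod = −rω cosθ/√(L²−r²sin²θ) = +31.609 rad/s.
V_P = V_A + ω_rod × AP, with AP = 0.0391 m along the rod.
Components: V_Px = −rω sinθ − a·ω_rod·sinφ = -1.9892 m/s;  V_Py = rω cosθ + a·ω_rod·cosφ = -0.95234 m/s.
|V_P| = √(V_Px² + V_Py²) = 2.2054 m/s.

2.21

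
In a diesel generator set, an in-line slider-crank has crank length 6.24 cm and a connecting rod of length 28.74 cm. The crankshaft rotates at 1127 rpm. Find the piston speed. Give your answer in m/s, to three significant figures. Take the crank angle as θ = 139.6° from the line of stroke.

3.98

ω = 2π·1127/60 = 118 rad/s
For an in-line slider-crank, x = r cosθ + √(L² − r² sin²θ), so v = −rω sinθ·[1 + r cosθ/√(L² − r² sin²θ)].
With r = 0.0624 m, L = 0.2874 m, θ = 139.6°: √(L² − r² sin²θ) = 0.28454 m.
v = −0.0624·118·0.64812·[1 + 0.0624·-0.76154/0.28454] = -3.9759 m/s.
|v| = 3.9759 m/s.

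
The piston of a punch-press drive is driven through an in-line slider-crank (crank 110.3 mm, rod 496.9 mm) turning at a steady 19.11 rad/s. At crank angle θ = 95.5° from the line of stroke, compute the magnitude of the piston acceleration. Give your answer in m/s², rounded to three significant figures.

12.9

ω = 19.11 rad/s
x(θ) = r cosθ + √(L² − r² sin²θ); with ω constant, a = ω²·d²x/dθ².
d²x/dθ² = −r cosθ − r²(cos2θ)/√u − r⁴ sin²2θ/(4u^{3/2}),  u = L² − r² sin²θ = 0.234855 m².
Substituting r = 0.1103 m, L = 0.4969 m, θ = 95.5°: d²x/dθ² = +0.035203 m.
a = ω²·d²x/dθ² = (19.11)²·(+0.035203) = +12.856 m/s²;  |a| = 12.856 m/s².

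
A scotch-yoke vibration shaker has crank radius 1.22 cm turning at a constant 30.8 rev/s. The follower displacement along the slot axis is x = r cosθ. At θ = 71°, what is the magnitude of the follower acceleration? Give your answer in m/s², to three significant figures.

149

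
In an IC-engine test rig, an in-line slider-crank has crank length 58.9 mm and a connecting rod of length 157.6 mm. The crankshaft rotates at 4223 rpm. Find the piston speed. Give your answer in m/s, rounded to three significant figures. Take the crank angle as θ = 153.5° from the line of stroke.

ω = 2π·4223/60 = 442.2 rad/s
For an in-line slider-crank, x = r cosθ + √(L² − r² sin²θ), so v = −rω sinθ·[1 + r cosθ/√(L² − r² sin²θ)].
With r = 0.0589 m, L = 0.1576 m, θ = 153.5°: √(L² − r² sin²θ) = 0.15539 m.
v = −0.0589·442.2·0.44620·[1 + 0.0589·-0.89493/0.15539] = -7.6799 m/s.
|v| = 7.6799 m/s.

7.68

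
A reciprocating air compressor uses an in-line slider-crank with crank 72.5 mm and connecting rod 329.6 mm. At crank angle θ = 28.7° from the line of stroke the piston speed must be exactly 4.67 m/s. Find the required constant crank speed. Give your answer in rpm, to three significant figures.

1070

For an in-line slider-crank, |v_piston| = rω|sinθ|·[1 + r cosθ/√(L² − r² sin²θ)].
With r = 0.0725 m, L = 0.3296 m, θ = 28.7°: the bracketed kinematic factor |dx/dθ| = 0.041571 m.
ω = v/|dx/dθ| = 4.67/0.041571 = 112.34 rad/s.
N = 60ω/(2π) = 1072.7 rpm.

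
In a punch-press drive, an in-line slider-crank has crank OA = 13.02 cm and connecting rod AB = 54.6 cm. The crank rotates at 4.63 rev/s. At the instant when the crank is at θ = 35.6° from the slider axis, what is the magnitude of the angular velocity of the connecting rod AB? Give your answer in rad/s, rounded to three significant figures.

ω = 29.09 rad/s (converted from 4.63 rev/s).
The rod makes angle φ with the slider axis where L sinφ = r sinθ; differentiating, L cosφ·φ̇ = r ω cosθ.
L cosφ = √(L² − r² sin²θ) = 0.54071 m.
|ω_rod| = r ω |cosθ| / √(L² − r² sin²θ) = 0.1302·29.09·0.81310/0.54071 = 5.6957 rad/s.

5.70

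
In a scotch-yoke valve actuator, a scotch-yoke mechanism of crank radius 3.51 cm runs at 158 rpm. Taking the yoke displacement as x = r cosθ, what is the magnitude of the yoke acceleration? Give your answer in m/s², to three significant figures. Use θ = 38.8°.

ω = 16.55 rad/s (from 158 rpm).
x = r cosθ ⇒ ẍ = −rω² cosθ (ω constant).
|a| = rω²|cosθ| = 0.0351·(16.55)²·|cos 38.8°| = 7.4887 m/s².

7.49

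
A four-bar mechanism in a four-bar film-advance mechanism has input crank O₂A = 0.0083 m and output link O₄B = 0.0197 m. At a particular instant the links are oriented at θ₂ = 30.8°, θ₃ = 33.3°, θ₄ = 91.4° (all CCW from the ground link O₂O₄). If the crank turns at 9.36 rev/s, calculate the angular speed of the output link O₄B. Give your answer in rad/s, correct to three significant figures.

ω₂ = 58.81 rad/s (from 9.36 rev/s).
Differentiating the loop-closure r₂e^{iθ₂}+r₃e^{iθ₃}=r₁+r₄e^{iθ₄} gives r₂ω₂e^{iθ₂}+r₃ω₃e^{iθ₃}=r₄ω₄e^{iθ₄}.
Eliminating the other unknown: ω₄ = r₂ω₂ sin(θ₂−θ₃) / [r₄ sin(θ₄−θ₃)].
Numerator sine = -0.04362; denominator sine = +0.84897.
Result = 0.0083·58.81·(-0.04362) / (0.0197·(+0.84897)) = -1.2731 rad/s; magnitude 1.2731 rad/s.

1.27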